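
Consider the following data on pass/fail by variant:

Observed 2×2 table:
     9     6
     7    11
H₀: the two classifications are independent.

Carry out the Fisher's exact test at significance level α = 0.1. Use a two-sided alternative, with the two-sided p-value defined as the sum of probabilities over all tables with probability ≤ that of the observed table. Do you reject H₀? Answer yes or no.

Margins: r₁=15, r₂=18, c₁=16, c₂=17, n=33
p_obs = C(15,9)·C(18,7)/C(33,16); sum pmf over tables with pmf ≤ p_obs
p-value (two-sided) = 0.30283
At α=0.1: p ≥ α → fail to reject H₀

reject H₀: no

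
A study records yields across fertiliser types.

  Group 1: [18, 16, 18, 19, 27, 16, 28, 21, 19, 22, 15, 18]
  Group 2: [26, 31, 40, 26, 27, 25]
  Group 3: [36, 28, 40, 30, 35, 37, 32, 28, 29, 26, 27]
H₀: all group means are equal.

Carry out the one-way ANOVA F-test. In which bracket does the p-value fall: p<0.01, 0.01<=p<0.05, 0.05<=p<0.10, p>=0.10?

p-value bracket: p<0.01

Group means [19.75, 29.17, 31.64], grand mean 26.207
SSB = Σnᵢ(x̄ᵢ−x̄)² = 877.130; SSW = ΣΣ(x−x̄ᵢ)² = 569.629
MSB = 877.130/2 = 438.5649; MSW = 569.629/26 = 21.9088
F = MSB/MSW = 20.0178
df = (2, 26)
p-value (upper-tail) = 0.00001
→ bracket: p<0.01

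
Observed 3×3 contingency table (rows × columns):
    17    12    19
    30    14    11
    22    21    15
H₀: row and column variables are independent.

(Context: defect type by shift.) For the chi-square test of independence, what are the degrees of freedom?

degrees of freedom = 4

df = (r−1)(c−1) = (3−1)·(3−1) = 4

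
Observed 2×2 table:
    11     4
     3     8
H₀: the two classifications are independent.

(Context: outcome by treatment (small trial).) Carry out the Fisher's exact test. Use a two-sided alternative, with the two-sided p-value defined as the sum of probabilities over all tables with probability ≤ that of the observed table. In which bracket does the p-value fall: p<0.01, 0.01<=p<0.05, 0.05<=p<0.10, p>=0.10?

Margins: r₁=15, r₂=11, c₁=14, c₂=12, n=26
p_obs = C(15,11)·C(11,3)/C(26,14); sum pmf over tables with pmf ≤ p_obs
p-value (two-sided) = 0.04474
→ bracket: 0.01<=p<0.05

p-value bracket: 0.01<=p<0.05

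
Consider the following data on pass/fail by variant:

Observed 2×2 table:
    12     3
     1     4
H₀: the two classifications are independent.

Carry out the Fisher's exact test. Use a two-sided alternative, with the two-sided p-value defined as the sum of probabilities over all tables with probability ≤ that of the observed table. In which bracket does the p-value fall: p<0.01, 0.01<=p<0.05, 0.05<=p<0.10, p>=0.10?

Margins: r₁=15, r₂=5, c₁=13, c₂=7, n=20
p_obs = C(15,12)·C(5,1)/C(20,13); sum pmf over tables with pmf ≤ p_obs
p-value (two-sided) = 0.03070
→ bracket: 0.01<=p<0.05

p-value bracket: 0.01<=p<0.05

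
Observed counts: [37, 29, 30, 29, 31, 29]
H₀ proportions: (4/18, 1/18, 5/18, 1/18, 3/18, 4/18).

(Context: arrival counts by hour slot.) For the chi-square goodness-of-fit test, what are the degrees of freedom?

degrees of freedom = 5

df = k − 1 = 6 − 1 = 5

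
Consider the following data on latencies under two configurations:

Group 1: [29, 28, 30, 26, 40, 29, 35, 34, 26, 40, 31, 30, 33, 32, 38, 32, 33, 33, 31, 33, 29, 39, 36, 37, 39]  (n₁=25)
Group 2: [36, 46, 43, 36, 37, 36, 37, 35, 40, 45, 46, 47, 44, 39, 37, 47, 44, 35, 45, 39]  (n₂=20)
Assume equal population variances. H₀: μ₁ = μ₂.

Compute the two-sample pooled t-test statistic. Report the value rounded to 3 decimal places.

x̄₁=32.920, s₁=4.202, n₁=25
x̄₂=40.700, s₂=4.462, n₂=20
s_p² = [24·4.202² + 19·4.462²]/43 = 18.6521
SE = √(s_p²·(1/25+1/20)) = 1.2956
t = (32.920−40.700)/1.2956 = -6.0047
df = 43

test statistic = -6.005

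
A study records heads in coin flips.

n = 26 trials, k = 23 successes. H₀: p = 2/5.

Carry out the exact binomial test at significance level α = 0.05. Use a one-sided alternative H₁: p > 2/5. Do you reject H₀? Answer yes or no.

Exact binomial: n=26, k=23, p₀=2/5=0.4000
P(X≥23) from Σ C(n,i)·p₀^i·(1−p₀)^(n−i)
p-value (one-sided, H₁ greater) = 0.00000
At α=0.05: p < α → reject H₀

reject H₀: yes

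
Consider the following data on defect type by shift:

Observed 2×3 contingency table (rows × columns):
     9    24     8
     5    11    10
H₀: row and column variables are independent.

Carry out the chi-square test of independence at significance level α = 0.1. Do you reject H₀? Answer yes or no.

Row totals [41, 26], col totals [14, 35, 18], n=67
χ² = (9−8.57)²/8.57 + (24−21.42)²/21.42 + (8−11.01)²/11.01 + (5−5.43)²/5.43 + (11−13.58)²/13.58 + (10−6.99)²/6.99 = 2.9851
df = 2
p-value (upper-tail) = 0.22480
At α=0.1: p ≥ α → fail to reject H₀

reject H₀: no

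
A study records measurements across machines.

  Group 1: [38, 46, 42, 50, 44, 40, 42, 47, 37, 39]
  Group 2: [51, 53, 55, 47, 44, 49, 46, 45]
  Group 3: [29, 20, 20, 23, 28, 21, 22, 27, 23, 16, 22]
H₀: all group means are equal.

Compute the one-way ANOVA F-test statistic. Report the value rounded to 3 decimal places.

Group means [42.50, 48.75, 22.82], grand mean 36.759
SSB = Σnᵢ(x̄ᵢ−x̄)² = 3617.674; SSW = ΣΣ(x−x̄ᵢ)² = 419.636
MSB = 3617.674/2 = 1808.8370; MSW = 419.636/26 = 16.1399
F = MSB/MSW = 112.0727
df = (2, 26)

test statistic = 112.073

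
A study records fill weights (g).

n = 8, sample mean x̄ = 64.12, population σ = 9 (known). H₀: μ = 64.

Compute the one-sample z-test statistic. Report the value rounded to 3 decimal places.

test statistic = 0.038

SE = σ/√n = 9/√8 = 3.1820
z = (x̄−μ₀)/SE = (64.12−64)/3.1820 = 0.0377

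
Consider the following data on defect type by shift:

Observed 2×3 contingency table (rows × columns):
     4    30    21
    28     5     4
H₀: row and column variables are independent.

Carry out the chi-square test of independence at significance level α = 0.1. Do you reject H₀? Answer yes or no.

Row totals [55, 37], col totals [32, 35, 25], n=92
χ² = (4−19.13)²/19.13 + (30−20.92)²/20.92 + (21−14.95)²/14.95 + (28−12.87)²/12.87 + (5−14.08)²/14.08 + (4−10.05)²/10.05 = 45.6426
df = 2
p-value (upper-tail) = 0.00000
At α=0.1: p < α → reject H₀

reject H₀: yes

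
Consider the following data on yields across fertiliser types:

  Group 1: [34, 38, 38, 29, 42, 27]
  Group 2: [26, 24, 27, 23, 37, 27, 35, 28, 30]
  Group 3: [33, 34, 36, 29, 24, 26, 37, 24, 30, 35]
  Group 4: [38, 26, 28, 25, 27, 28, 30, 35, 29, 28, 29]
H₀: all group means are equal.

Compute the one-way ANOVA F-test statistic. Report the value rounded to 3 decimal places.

test statistic = 2.296

Group means [34.67, 28.56, 30.80, 29.36], grand mean 30.444
SSB = Σnᵢ(x̄ᵢ−x̄)² = 153.188; SSW = ΣΣ(x−x̄ᵢ)² = 711.701
MSB = 153.188/3 = 51.0626; MSW = 711.701/32 = 22.2407
F = MSB/MSW = 2.2959
df = (3, 32)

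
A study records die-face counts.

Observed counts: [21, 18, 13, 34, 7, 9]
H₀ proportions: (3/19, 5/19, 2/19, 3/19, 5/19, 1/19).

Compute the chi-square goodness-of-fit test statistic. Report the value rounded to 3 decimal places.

test statistic = 41.885

n = 102; E_i = n·p_i = [16.11, 26.84, 10.74, 16.11, 26.84, 5.37]
χ² = (21−16.11)²/16.11 + (18−26.84)²/26.84 + (13−10.74)²/10.74 + (34−16.11)²/16.11 + (7−26.84)²/26.84 + (9−5.37)²/5.37 = 41.8846
df = 5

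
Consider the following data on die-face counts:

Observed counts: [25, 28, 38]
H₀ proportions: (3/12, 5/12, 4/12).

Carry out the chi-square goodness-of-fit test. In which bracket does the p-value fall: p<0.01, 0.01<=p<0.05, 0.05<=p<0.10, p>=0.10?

n = 91; E_i = n·p_i = [22.75, 37.92, 30.33]
χ² = (25−22.75)²/22.75 + (28−37.92)²/37.92 + (38−30.33)²/30.33 = 4.7538
df = 2
p-value (upper-tail) = 0.09284
→ bracket: 0.05<=p<0.10

p-value bracket: 0.05<=p<0.10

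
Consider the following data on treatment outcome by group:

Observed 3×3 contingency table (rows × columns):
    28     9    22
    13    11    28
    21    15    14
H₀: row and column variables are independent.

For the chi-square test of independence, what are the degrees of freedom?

degrees of freedom = 4

df = (r−1)(c−1) = (3−1)·(3−1) = 4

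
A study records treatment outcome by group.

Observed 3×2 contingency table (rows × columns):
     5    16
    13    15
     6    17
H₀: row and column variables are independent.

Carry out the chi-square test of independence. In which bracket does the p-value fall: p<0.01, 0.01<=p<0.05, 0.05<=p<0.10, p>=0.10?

Row totals [21, 28, 23], col totals [24, 48], n=72
χ² = (5−7.00)²/7.00 + (16−14.00)²/14.00 + (13−9.33)²/9.33 + (15−18.67)²/18.67 + (6−7.67)²/7.67 + (17−15.33)²/15.33 = 3.5613
df = 2
p-value (upper-tail) = 0.16853
→ bracket: p>=0.10

p-value bracket: p>=0.10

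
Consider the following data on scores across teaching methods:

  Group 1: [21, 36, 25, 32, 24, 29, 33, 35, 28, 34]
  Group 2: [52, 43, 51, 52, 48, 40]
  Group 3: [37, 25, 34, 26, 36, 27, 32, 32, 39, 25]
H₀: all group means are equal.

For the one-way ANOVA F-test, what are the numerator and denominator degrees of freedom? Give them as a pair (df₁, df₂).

degrees of freedom = [2, 23]

k = 3 groups, N = 26 total
df = (k−1, N−k) = (3−1, 26−3) = (2, 23)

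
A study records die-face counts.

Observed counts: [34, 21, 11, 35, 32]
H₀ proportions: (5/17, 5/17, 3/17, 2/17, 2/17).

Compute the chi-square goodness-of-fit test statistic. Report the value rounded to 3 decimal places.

test statistic = 56.714

n = 133; E_i = n·p_i = [39.12, 39.12, 23.47, 15.65, 15.65]
χ² = (34−39.12)²/39.12 + (21−39.12)²/39.12 + (11−23.47)²/23.47 + (35−15.65)²/15.65 + (32−15.65)²/15.65 = 56.7140
df = 4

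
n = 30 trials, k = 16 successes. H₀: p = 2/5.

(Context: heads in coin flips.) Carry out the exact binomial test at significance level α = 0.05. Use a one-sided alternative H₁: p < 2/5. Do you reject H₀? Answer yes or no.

Exact binomial: n=30, k=16, p₀=2/5=0.4000
P(X≤16) from Σ C(n,i)·p₀^i·(1−p₀)^(n−i)
p-value (one-sided, H₁ less) = 0.95189
At α=0.05: p ≥ α → fail to reject H₀

reject H₀: no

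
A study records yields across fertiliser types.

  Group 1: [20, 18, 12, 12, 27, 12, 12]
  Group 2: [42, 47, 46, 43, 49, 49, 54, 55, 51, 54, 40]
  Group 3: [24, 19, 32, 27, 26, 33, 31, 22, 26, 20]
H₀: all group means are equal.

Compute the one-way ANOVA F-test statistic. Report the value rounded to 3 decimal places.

Group means [16.14, 48.18, 26.00], grand mean 32.250
SSB = Σnᵢ(x̄ᵢ−x̄)² = 4998.756; SSW = ΣΣ(x−x̄ᵢ)² = 682.494
MSB = 4998.756/2 = 2499.3782; MSW = 682.494/25 = 27.2997
F = MSB/MSW = 91.5532
df = (2, 25)

test statistic = 91.553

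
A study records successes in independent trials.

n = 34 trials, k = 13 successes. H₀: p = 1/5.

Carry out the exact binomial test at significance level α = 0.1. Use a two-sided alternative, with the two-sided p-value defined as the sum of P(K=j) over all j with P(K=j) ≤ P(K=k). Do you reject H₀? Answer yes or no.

Exact binomial: n=34, k=13, p₀=1/5=0.2000
P(X=j) = C(n,j)·p₀^j·(1−p₀)^(n−j); p = Σ P(X=j) over j with P(X=j) ≤ P(X=13)
p-value (two-sided) = 0.01568
At α=0.1: p < α → reject H₀

reject H₀: yes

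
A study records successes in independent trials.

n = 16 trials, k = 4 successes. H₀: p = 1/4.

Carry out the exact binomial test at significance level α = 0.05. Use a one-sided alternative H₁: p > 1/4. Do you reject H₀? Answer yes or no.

reject H₀: no

Exact binomial: n=16, k=4, p₀=1/4=0.2500
P(X≥4) from Σ C(n,i)·p₀^i·(1−p₀)^(n−i)
p-value (one-sided, H₁ greater) = 0.59501
At α=0.05: p ≥ α → fail to reject H₀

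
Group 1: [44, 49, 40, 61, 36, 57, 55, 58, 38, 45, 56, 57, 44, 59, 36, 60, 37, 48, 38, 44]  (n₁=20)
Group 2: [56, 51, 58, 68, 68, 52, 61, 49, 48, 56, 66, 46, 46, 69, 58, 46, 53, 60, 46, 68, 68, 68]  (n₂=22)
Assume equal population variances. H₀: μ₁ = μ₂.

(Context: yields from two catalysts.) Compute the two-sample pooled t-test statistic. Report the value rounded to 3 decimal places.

test statistic = -3.388

x̄₁=48.100, s₁=9.002, n₁=20
x̄₂=57.318, s₂=8.627, n₂=22
s_p² = [19·9.002² + 21·8.627²]/40 = 77.5643
SE = √(s_p²·(1/20+1/22)) = 2.7210
t = (48.100−57.318)/2.7210 = -3.3878
df = 40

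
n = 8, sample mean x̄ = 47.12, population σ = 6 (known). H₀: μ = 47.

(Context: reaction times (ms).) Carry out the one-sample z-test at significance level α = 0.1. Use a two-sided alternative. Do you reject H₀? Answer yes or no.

SE = σ/√n = 6/√8 = 2.1213
z = (x̄−μ₀)/SE = (47.12−47)/2.1213 = 0.0566
p-value (two-sided) = 0.95489
At α=0.1: p ≥ α → fail to reject H₀

reject H₀: no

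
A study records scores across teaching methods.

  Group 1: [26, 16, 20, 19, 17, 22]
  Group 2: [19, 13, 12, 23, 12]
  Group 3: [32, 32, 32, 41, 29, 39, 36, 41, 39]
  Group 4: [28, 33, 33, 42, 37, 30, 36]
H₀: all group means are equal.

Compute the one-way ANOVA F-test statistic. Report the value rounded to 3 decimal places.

test statistic = 32.041

Group means [20.00, 15.80, 35.67, 34.14], grand mean 28.111
SSB = Σnᵢ(x̄ᵢ−x̄)² = 1921.010; SSW = ΣΣ(x−x̄ᵢ)² = 459.657
MSB = 1921.010/3 = 640.3365; MSW = 459.657/23 = 19.9851
F = MSB/MSW = 32.0407
df = (3, 23)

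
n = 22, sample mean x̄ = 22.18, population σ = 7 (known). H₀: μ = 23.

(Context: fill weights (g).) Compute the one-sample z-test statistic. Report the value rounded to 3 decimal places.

test statistic = -0.549

SE = σ/√n = 7/√22 = 1.4924
z = (x̄−μ₀)/SE = (22.18−23)/1.4924 = -0.5494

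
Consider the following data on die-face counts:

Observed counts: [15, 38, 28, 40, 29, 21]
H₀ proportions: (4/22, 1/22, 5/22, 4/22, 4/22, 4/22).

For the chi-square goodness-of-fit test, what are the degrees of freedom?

degrees of freedom = 5

df = k − 1 = 6 − 1 = 5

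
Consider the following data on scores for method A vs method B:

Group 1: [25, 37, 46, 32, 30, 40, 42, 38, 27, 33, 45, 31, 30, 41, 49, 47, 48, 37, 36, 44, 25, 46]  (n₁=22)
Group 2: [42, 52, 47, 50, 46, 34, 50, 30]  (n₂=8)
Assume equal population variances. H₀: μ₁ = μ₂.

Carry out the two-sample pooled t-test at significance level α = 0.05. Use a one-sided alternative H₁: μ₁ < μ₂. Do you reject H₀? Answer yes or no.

reject H₀: yes

x̄₁=37.682, s₁=7.699, n₁=22
x̄₂=43.875, s₂=8.008, n₂=8
s_p² = [21·7.699² + 7·8.008²]/28 = 60.4874
SE = √(s_p²·(1/22+1/8)) = 3.2110
t = (37.682−43.875)/3.2110 = -1.9288
df = 28
p-value (one-sided, H₁ less) = 0.03198
At α=0.05: p < α → reject H₀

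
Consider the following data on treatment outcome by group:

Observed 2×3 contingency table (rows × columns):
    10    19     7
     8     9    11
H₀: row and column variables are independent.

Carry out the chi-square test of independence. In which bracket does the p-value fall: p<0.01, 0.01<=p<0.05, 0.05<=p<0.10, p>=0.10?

p-value bracket: p>=0.10

Row totals [36, 28], col totals [18, 28, 18], n=64
χ² = (10−10.12)²/10.12 + (19−15.75)²/15.75 + (7−10.12)²/10.12 + (8−7.88)²/7.88 + (9−12.25)²/12.25 + (11−7.88)²/7.88 = 3.7410
df = 2
p-value (upper-tail) = 0.15405
→ bracket: p>=0.10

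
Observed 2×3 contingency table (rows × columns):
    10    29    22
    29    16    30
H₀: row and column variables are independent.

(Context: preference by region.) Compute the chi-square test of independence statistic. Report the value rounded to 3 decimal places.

test statistic = 12.939

Row totals [61, 75], col totals [39, 45, 52], n=136
χ² = (10−17.49)²/17.49 + (29−20.18)²/20.18 + (22−23.32)²/23.32 + (29−21.51)²/21.51 + (16−24.82)²/24.82 + (30−28.68)²/28.68 = 12.9387
df = 2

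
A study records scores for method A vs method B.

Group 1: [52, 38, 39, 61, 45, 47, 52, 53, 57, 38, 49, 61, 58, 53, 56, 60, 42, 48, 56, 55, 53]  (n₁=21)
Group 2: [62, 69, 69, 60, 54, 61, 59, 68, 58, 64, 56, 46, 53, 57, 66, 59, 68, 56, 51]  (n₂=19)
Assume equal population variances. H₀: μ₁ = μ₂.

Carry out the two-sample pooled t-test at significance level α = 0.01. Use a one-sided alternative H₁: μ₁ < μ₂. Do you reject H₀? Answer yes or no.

reject H₀: yes

x̄₁=51.095, s₁=7.327, n₁=21
x̄₂=59.789, s₂=6.477, n₂=19
s_p² = [20·7.327² + 18·6.477²]/38 = 48.1307
SE = √(s_p²·(1/21+1/19)) = 2.1966
t = (51.095−59.789)/2.1966 = -3.9580
df = 38
p-value (one-sided, H₁ less) = 0.00016
At α=0.01: p < α → reject H₀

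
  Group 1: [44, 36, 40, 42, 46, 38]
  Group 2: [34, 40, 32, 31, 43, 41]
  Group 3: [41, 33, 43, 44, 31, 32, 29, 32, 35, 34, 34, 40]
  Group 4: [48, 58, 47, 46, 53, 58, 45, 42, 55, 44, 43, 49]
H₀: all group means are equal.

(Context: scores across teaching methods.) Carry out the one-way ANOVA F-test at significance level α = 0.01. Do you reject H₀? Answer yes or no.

Group means [41.00, 36.83, 35.67, 49.00], grand mean 41.194
SSB = Σnᵢ(x̄ᵢ−x̄)² = 1212.139; SSW = ΣΣ(x−x̄ᵢ)² = 831.500
MSB = 1212.139/3 = 404.0463; MSW = 831.500/32 = 25.9844
F = MSB/MSW = 15.5496
df = (3, 32)
p-value (upper-tail) = 0.00000
At α=0.01: p < α → reject H₀

reject H₀: yes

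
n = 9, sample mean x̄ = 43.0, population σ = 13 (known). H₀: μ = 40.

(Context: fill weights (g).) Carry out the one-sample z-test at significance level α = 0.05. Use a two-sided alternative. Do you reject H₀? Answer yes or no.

SE = σ/√n = 13/√9 = 4.3333
z = (x̄−μ₀)/SE = (43.0−40)/4.3333 = 0.6923
p-value (two-sided) = 0.48874
At α=0.05: p ≥ α → fail to reject H₀

reject H₀: no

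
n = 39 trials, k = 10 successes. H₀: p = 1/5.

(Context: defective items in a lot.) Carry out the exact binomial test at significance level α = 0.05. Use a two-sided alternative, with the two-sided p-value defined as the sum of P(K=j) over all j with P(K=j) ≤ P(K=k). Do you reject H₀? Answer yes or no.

reject H₀: no

Exact binomial: n=39, k=10, p₀=1/5=0.2000
P(X=j) = C(n,j)·p₀^j·(1−p₀)^(n−j); p = Σ P(X=j) over j with P(X=j) ≤ P(X=10)
p-value (two-sided) = 0.42137
At α=0.05: p ≥ α → fail to reject H₀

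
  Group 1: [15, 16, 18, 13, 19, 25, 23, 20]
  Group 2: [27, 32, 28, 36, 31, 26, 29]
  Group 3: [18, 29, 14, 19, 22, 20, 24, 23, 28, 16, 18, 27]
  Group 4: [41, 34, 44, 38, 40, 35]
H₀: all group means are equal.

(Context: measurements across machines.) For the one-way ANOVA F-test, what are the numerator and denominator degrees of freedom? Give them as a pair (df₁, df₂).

degrees of freedom = [3, 29]

k = 4 groups, N = 33 total
df = (k−1, N−k) = (4−1, 33−4) = (3, 29)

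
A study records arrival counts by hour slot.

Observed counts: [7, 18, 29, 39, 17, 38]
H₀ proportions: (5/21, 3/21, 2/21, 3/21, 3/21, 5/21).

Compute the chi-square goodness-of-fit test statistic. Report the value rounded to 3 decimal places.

test statistic = 54.967

n = 148; E_i = n·p_i = [35.24, 21.14, 14.10, 21.14, 21.14, 35.24]
χ² = (7−35.24)²/35.24 + (18−21.14)²/21.14 + (29−14.10)²/14.10 + (39−21.14)²/21.14 + (17−21.14)²/21.14 + (38−35.24)²/35.24 = 54.9669
df = 5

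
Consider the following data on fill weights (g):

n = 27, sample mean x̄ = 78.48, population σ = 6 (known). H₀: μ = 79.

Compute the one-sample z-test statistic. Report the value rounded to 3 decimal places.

SE = σ/√n = 6/√27 = 1.1547
z = (x̄−μ₀)/SE = (78.48−79)/1.1547 = -0.4503

test statistic = -0.450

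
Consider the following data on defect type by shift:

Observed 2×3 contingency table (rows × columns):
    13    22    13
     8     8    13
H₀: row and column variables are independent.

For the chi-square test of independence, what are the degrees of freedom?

degrees of freedom = 2

df = (r−1)(c−1) = (2−1)·(3−1) = 2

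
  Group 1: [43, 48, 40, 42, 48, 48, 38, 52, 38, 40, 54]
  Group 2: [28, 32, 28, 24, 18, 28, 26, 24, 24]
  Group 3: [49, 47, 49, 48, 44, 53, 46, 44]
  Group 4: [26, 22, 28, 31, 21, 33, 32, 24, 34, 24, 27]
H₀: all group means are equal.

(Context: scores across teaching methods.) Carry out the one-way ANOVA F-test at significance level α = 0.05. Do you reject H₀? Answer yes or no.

Group means [44.64, 25.78, 47.50, 27.45], grand mean 36.026
SSB = Σnᵢ(x̄ᵢ−x̄)² = 3622.146; SSW = ΣΣ(x−x̄ᵢ)² = 706.828
MSB = 3622.146/3 = 1207.3820; MSW = 706.828/35 = 20.1951
F = MSB/MSW = 59.7859
df = (3, 35)
p-value (upper-tail) = 0.00000
At α=0.05: p < α → reject H₀

reject H₀: yes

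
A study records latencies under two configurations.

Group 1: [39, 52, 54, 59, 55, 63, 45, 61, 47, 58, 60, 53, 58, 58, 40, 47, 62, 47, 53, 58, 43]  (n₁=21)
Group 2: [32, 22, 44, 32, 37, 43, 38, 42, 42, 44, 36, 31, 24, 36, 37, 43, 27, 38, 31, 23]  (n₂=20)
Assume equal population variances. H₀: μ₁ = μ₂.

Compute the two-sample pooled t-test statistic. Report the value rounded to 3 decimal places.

x̄₁=52.952, s₁=7.324, n₁=21
x̄₂=35.100, s₂=7.122, n₂=20
s_p² = [20·7.324² + 19·7.122²]/39 = 52.2244
SE = √(s_p²·(1/21+1/20)) = 2.2579
t = (52.952−35.100)/2.2579 = 7.9066
df = 39

test statistic = 7.907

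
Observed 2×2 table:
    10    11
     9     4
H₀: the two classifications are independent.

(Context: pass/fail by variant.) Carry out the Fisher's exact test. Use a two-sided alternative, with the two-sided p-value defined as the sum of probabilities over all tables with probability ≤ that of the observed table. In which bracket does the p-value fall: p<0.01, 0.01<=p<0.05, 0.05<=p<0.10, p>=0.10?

Margins: r₁=21, r₂=13, c₁=19, c₂=15, n=34
p_obs = C(21,10)·C(13,9)/C(34,19); sum pmf over tables with pmf ≤ p_obs
p-value (two-sided) = 0.29551
→ bracket: p>=0.10

p-value bracket: p>=0.10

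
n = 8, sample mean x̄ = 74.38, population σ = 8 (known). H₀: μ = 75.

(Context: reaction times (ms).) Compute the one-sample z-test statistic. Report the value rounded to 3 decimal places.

SE = σ/√n = 8/√8 = 2.8284
z = (x̄−μ₀)/SE = (74.38−75)/2.8284 = -0.2192

test statistic = -0.219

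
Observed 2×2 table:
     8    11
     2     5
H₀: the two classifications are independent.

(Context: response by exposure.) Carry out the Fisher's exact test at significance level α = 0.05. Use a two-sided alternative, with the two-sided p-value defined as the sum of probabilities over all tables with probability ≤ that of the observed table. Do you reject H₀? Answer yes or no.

Margins: r₁=19, r₂=7, c₁=10, c₂=16, n=26
p_obs = C(19,8)·C(7,2)/C(26,10); sum pmf over tables with pmf ≤ p_obs
p-value (two-sided) = 0.66798
At α=0.05: p ≥ α → fail to reject H₀

reject H₀: no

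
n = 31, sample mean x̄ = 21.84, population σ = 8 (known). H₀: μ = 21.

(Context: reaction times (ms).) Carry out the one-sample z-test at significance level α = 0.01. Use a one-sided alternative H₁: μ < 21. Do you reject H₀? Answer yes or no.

SE = σ/√n = 8/√31 = 1.4368
z = (x̄−μ₀)/SE = (21.84−21)/1.4368 = 0.5846
p-value (one-sided, H₁ less) = 0.72060
At α=0.01: p ≥ α → fail to reject H₀

reject H₀: no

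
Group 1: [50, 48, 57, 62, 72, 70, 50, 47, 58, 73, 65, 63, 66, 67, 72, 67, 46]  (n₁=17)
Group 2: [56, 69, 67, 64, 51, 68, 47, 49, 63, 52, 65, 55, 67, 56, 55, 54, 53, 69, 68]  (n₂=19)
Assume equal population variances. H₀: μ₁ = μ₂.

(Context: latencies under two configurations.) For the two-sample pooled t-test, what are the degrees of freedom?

degrees of freedom = 34

df = n₁ + n₂ − 2 = 17 + 19 − 2 = 34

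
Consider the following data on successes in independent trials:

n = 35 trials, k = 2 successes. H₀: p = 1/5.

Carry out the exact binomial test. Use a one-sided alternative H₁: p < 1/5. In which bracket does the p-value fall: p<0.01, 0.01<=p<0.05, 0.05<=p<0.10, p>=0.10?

p-value bracket: 0.01<=p<0.05

Exact binomial: n=35, k=2, p₀=1/5=0.2000
P(X≤2) from Σ C(n,i)·p₀^i·(1−p₀)^(n−i)
p-value (one-sided, H₁ less) = 0.01904
→ bracket: 0.01<=p<0.05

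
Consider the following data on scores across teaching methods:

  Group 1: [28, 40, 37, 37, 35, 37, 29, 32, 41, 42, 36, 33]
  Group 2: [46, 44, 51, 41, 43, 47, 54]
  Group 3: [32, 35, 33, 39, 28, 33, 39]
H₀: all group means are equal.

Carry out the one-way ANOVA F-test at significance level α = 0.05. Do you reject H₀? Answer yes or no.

Group means [35.58, 46.57, 34.14], grand mean 38.154
SSB = Σnᵢ(x̄ᵢ−x̄)² = 687.897; SSW = ΣΣ(x−x̄ᵢ)² = 435.488
MSB = 687.897/2 = 343.9483; MSW = 435.488/23 = 18.9343
F = MSB/MSW = 18.1654
df = (2, 23)
p-value (upper-tail) = 0.00002
At α=0.05: p < α → reject H₀

reject H₀: yes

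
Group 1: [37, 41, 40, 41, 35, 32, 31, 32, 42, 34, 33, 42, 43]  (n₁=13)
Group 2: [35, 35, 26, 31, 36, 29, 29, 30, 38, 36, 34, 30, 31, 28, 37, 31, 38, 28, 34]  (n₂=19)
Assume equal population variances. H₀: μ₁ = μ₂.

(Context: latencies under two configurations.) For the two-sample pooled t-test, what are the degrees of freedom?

degrees of freedom = 30

df = n₁ + n₂ − 2 = 13 + 19 − 2 = 30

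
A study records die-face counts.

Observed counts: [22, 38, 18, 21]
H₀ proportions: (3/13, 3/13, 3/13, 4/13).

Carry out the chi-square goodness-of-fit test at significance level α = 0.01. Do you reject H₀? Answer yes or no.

n = 99; E_i = n·p_i = [22.85, 22.85, 22.85, 30.46]
χ² = (22−22.85)²/22.85 + (38−22.85)²/22.85 + (18−22.85)²/22.85 + (21−30.46)²/30.46 = 14.0497
df = 3
p-value (upper-tail) = 0.00284
At α=0.01: p < α → reject H₀

reject H₀: yes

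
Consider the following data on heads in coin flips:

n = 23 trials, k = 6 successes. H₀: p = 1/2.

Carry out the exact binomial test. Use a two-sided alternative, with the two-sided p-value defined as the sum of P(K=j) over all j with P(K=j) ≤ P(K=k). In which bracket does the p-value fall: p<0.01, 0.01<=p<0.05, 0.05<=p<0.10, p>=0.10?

p-value bracket: 0.01<=p<0.05

Exact binomial: n=23, k=6, p₀=1/2=0.5000
P(X=j) = C(n,j)·p₀^j·(1−p₀)^(n−j); p = Σ P(X=j) over j with P(X=j) ≤ P(X=6)
p-value (two-sided) = 0.03469
→ bracket: 0.01<=p<0.05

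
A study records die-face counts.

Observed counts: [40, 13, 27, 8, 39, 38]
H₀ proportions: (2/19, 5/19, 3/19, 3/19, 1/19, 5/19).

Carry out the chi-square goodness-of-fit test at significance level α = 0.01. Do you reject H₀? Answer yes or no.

reject H₀: yes

n = 165; E_i = n·p_i = [17.37, 43.42, 26.05, 26.05, 8.68, 43.42]
χ² = (40−17.37)²/17.37 + (13−43.42)²/43.42 + (27−26.05)²/26.05 + (8−26.05)²/26.05 + (39−8.68)²/8.68 + (38−43.42)²/43.42 = 169.8529
df = 5
p-value (upper-tail) = 0.00000
At α=0.01: p < α → reject H₀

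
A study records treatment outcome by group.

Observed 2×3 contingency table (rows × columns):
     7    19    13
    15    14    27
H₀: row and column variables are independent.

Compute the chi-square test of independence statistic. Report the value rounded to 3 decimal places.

Row totals [39, 56], col totals [22, 33, 40], n=95
χ² = (7−9.03)²/9.03 + (19−13.55)²/13.55 + (13−16.42)²/16.42 + (15−12.97)²/12.97 + (14−19.45)²/19.45 + (27−23.58)²/23.58 = 5.7073
df = 2

test statistic = 5.707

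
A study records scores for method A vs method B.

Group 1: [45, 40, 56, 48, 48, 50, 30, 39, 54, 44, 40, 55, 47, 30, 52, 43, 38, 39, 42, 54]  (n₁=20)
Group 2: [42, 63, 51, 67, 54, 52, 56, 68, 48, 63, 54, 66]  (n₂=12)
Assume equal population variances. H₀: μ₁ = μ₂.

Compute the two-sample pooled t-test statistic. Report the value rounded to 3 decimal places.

x̄₁=44.700, s₁=7.651, n₁=20
x̄₂=57.000, s₂=8.312, n₂=12
s_p² = [19·7.651² + 11·8.312²]/30 = 62.4067
SE = √(s_p²·(1/20+1/12)) = 2.8846
t = (44.700−57.000)/2.8846 = -4.2640
df = 30

test statistic = -4.264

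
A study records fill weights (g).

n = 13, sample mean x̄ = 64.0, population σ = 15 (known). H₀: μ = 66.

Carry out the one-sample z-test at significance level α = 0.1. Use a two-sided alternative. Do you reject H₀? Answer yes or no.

reject H₀: no

SE = σ/√n = 15/√13 = 4.1603
z = (x̄−μ₀)/SE = (64.0−66)/4.1603 = -0.4807
p-value (two-sided) = 0.63070
At α=0.1: p ≥ α → fail to reject H₀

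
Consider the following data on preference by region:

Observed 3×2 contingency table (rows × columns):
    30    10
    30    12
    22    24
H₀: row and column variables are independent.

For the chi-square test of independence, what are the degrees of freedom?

df = (r−1)(c−1) = (3−1)·(2−1) = 2

degrees of freedom = 2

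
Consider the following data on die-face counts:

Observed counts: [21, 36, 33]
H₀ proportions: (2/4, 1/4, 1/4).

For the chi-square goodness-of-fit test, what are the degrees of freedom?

df = k − 1 = 3 − 1 = 2

degrees of freedom = 2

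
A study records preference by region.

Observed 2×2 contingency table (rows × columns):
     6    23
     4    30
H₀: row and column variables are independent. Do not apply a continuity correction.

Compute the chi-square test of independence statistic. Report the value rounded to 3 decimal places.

Row totals [29, 34], col totals [10, 53], n=63
χ² = (6−4.60)²/4.60 + (23−24.40)²/24.40 + (4−5.40)²/5.40 + (30−28.60)²/28.60 = 0.9336
df = 1

test statistic = 0.934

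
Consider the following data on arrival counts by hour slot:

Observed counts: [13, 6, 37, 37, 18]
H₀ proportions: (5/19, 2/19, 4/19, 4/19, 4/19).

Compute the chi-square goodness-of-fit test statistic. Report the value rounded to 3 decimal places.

test statistic = 28.898

n = 111; E_i = n·p_i = [29.21, 11.68, 23.37, 23.37, 23.37]
χ² = (13−29.21)²/29.21 + (6−11.68)²/11.68 + (37−23.37)²/23.37 + (37−23.37)²/23.37 + (18−23.37)²/23.37 = 28.8982
df = 4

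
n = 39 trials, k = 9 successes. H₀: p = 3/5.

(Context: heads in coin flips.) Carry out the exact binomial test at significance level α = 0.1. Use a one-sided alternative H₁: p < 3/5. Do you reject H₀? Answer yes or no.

Exact binomial: n=39, k=9, p₀=3/5=0.6000
P(X≤9) from Σ C(n,i)·p₀^i·(1−p₀)^(n−i)
p-value (one-sided, H₁ less) = 0.00000
At α=0.1: p < α → reject H₀

reject H₀: yes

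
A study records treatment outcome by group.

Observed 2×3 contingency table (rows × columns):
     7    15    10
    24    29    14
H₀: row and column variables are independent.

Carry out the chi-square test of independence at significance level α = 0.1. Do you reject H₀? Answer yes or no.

reject H₀: no

Row totals [32, 67], col totals [31, 44, 24], n=99
χ² = (7−10.02)²/10.02 + (15−14.22)²/14.22 + (10−7.76)²/7.76 + (24−20.98)²/20.98 + (29−29.78)²/29.78 + (14−16.24)²/16.24 = 2.3657
df = 2
p-value (upper-tail) = 0.30640
At α=0.1: p ≥ α → fail to reject H₀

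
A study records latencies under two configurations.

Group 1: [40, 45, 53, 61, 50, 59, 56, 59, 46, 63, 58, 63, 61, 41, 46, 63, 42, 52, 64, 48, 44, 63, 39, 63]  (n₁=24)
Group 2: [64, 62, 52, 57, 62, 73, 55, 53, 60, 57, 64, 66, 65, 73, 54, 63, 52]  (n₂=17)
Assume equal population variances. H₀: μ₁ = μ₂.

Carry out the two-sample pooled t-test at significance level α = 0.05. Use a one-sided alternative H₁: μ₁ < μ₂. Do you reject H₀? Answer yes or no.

reject H₀: yes

x̄₁=53.292, s₁=8.750, n₁=24
x̄₂=60.706, s₂=6.593, n₂=17
s_p² = [23·8.750² + 16·6.593²]/39 = 62.9869
SE = √(s_p²·(1/24+1/17)) = 2.5159
t = (53.292−60.706)/2.5159 = -2.9470
df = 39
p-value (one-sided, H₁ less) = 0.00270
At α=0.05: p < α → reject H₀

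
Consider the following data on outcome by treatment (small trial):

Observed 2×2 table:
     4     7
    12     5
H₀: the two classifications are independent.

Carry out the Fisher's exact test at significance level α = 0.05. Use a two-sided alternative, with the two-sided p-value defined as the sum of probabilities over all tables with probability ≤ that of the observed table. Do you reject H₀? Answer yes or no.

Margins: r₁=11, r₂=17, c₁=16, c₂=12, n=28
p_obs = C(11,4)·C(17,12)/C(28,16); sum pmf over tables with pmf ≤ p_obs
p-value (two-sided) = 0.12115
At α=0.05: p ≥ α → fail to reject H₀

reject H₀: no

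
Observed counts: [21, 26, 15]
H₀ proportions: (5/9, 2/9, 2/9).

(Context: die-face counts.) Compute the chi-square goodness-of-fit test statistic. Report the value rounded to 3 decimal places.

test statistic = 16.198

n = 62; E_i = n·p_i = [34.44, 13.78, 13.78]
χ² = (21−34.44)²/34.44 + (26−13.78)²/13.78 + (15−13.78)²/13.78 = 16.1984
df = 2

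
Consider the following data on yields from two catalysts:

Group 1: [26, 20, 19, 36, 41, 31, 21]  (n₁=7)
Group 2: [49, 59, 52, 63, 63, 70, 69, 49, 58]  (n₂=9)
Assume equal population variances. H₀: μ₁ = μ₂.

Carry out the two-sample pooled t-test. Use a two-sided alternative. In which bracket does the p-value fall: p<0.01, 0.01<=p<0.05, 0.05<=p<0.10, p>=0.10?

x̄₁=27.714, s₁=8.558, n₁=7
x̄₂=59.111, s₂=7.928, n₂=9
s_p² = [6·8.558² + 8·7.928²]/14 = 67.3084
SE = √(s_p²·(1/7+1/9)) = 4.1345
t = (27.714−59.111)/4.1345 = -7.5938
df = 14
p-value (two-sided) = 0.00000
→ bracket: p<0.01

p-value bracket: p<0.01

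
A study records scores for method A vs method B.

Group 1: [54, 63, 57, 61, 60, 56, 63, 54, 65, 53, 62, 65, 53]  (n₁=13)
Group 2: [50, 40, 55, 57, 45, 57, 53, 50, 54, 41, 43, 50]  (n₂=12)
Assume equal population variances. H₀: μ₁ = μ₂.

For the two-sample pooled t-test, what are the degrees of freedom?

df = n₁ + n₂ − 2 = 13 + 12 − 2 = 23

degrees of freedom = 23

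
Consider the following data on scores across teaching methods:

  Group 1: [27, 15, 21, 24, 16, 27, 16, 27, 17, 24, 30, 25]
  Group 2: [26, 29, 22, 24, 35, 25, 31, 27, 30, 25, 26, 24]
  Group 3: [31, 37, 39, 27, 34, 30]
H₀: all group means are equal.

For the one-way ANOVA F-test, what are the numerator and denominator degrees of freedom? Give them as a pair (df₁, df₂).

degrees of freedom = [2, 27]

k = 3 groups, N = 30 total
df = (k−1, N−k) = (3−1, 30−3) = (2, 27)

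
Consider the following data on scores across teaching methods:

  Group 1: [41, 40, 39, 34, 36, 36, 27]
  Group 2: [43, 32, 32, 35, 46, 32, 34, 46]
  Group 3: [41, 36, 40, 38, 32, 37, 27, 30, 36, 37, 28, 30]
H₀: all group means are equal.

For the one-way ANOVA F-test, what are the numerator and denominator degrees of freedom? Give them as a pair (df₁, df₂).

k = 3 groups, N = 27 total
df = (k−1, N−k) = (3−1, 27−3) = (2, 24)

degrees of freedom = [2, 24]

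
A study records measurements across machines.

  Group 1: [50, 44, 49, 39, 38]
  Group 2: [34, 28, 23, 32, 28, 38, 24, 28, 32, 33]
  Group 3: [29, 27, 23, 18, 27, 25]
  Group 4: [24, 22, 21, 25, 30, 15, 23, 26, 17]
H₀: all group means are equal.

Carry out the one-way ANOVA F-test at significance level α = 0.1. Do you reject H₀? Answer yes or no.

reject H₀: yes

Group means [44.00, 30.00, 24.83, 22.56], grand mean 29.067
SSB = Σnᵢ(x̄ᵢ−x̄)² = 1612.811; SSW = ΣΣ(x−x̄ᵢ)² = 559.056
MSB = 1612.811/3 = 537.6037; MSW = 559.056/26 = 21.5021
F = MSB/MSW = 25.0023
df = (3, 26)
p-value (upper-tail) = 0.00000
At α=0.1: p < α → reject H₀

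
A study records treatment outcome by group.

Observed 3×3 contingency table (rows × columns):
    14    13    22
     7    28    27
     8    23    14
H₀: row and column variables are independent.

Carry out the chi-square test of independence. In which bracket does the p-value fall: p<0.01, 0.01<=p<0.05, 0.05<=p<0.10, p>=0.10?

p-value bracket: 0.01<=p<0.05

Row totals [49, 62, 45], col totals [29, 64, 63], n=156
χ² = (14−9.11)²/9.11 + (13−20.10)²/20.10 + (22−19.79)²/19.79 + (7−11.53)²/11.53 + (28−25.44)²/25.44 + (27−25.04)²/25.04 + (8−8.37)²/8.37 + (23−18.46)²/18.46 + (14−18.17)²/18.17 = 9.6619
df = 4
p-value (upper-tail) = 0.04652
→ bracket: 0.01<=p<0.05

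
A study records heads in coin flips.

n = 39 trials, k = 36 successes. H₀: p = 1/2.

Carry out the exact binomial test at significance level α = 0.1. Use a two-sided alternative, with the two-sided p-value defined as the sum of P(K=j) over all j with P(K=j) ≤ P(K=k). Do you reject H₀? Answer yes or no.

reject H₀: yes

Exact binomial: n=39, k=36, p₀=1/2=0.5000
P(X=j) = C(n,j)·p₀^j·(1−p₀)^(n−j); p = Σ P(X=j) over j with P(X=j) ≤ P(X=36)
p-value (two-sided) = 0.00000
At α=0.1: p < α → reject H₀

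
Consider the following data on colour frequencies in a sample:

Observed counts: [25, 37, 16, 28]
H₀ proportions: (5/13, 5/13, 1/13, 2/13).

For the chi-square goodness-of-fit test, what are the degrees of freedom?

df = k − 1 = 4 − 1 = 3

degrees of freedom = 3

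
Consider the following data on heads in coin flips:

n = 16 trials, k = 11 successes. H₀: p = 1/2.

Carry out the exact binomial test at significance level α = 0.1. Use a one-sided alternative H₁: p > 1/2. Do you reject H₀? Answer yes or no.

Exact binomial: n=16, k=11, p₀=1/2=0.5000
P(X≥11) from Σ C(n,i)·p₀^i·(1−p₀)^(n−i)
p-value (one-sided, H₁ greater) = 0.10506
At α=0.1: p ≥ α → fail to reject H₀

reject H₀: no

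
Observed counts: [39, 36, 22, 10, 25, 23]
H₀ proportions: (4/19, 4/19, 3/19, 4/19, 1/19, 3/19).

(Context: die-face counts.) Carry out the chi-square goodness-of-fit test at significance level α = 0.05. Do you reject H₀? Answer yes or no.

reject H₀: yes

n = 155; E_i = n·p_i = [32.63, 32.63, 24.47, 32.63, 8.16, 24.47]
χ² = (39−32.63)²/32.63 + (36−32.63)²/32.63 + (22−24.47)²/24.47 + (10−32.63)²/32.63 + (25−8.16)²/8.16 + (23−24.47)²/24.47 = 52.3962
df = 5
p-value (upper-tail) = 0.00000
At α=0.05: p < α → reject H₀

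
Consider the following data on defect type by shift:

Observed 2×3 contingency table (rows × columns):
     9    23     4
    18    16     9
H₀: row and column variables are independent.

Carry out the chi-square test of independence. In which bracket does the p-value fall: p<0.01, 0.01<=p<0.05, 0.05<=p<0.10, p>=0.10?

Row totals [36, 43], col totals [27, 39, 13], n=79
χ² = (9−12.30)²/12.30 + (23−17.77)²/17.77 + (4−5.92)²/5.92 + (18−14.70)²/14.70 + (16−21.23)²/21.23 + (9−7.08)²/7.08 = 5.6032
df = 2
p-value (upper-tail) = 0.06071
→ bracket: 0.05<=p<0.10

p-value bracket: 0.05<=p<0.10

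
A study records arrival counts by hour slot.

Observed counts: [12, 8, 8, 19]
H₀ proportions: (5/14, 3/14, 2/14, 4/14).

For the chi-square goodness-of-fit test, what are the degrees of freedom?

degrees of freedom = 3

df = k − 1 = 4 − 1 = 3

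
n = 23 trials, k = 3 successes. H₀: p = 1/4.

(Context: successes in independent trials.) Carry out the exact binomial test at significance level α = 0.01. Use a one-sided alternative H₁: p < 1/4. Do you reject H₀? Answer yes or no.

reject H₀: no

Exact binomial: n=23, k=3, p₀=1/4=0.2500
P(X≤3) from Σ C(n,i)·p₀^i·(1−p₀)^(n−i)
p-value (one-sided, H₁ less) = 0.13696
At α=0.01: p ≥ α → fail to reject H₀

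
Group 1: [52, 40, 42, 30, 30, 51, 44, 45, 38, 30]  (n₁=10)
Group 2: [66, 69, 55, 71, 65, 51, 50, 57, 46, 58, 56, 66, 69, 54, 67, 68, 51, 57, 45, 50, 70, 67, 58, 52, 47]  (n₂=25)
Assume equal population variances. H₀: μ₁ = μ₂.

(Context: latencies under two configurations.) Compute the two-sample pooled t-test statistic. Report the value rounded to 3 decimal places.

test statistic = -5.858

x̄₁=40.200, s₁=8.257, n₁=10
x̄₂=58.600, s₂=8.446, n₂=25
s_p² = [9·8.257² + 24·8.446²]/33 = 70.4727
SE = √(s_p²·(1/10+1/25)) = 3.1410
t = (40.200−58.600)/3.1410 = -5.8579
df = 33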